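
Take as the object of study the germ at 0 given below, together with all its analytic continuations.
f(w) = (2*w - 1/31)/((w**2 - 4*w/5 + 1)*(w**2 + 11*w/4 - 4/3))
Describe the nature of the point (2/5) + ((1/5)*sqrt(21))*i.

The denominator factor w**2 - 4*w/5 + 1 vanishes at (2/5) + ((1/5)*sqrt(21))*i and appears to the power 1; the numerator there equals (119/155) + ((2/5)*sqrt(21))*i, nonzero, and no other factor vanishes.
Hence a pole whose order is the multiplicity, 1.

The point is a pole of order 1.


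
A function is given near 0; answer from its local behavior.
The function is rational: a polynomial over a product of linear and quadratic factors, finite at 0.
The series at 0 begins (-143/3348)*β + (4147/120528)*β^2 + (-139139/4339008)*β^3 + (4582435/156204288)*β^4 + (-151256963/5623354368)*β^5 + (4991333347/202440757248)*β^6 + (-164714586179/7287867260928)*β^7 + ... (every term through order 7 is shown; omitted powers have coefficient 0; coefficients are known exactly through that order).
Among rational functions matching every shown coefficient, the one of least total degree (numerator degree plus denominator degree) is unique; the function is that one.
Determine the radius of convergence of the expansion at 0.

The radius of convergence is 12/11.

No rational of total degree below 3 reproduces all 8 coefficients; solving the [1/2] Pade equations on them gives f(β) = 13*β/(31*(β - 9)*(β + 12/11)), whose expansion matches every shown term.
Denominator factor (β - 9): pole of order 1 at 9, modulus 9.
Denominator factor (β + 12/11): pole of order 1 at -12/11, modulus 12/11.
The radius of convergence is the smallest modulus among the singular points: 12/11.


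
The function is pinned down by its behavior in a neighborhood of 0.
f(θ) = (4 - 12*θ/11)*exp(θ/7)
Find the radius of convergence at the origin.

The factor exp(θ/7) is entire and contributes no finite singular point.
The polynomial part has no poles.
No finite singular points: the Taylor series at 0 converges everywhere.

The radius of convergence is infinite.


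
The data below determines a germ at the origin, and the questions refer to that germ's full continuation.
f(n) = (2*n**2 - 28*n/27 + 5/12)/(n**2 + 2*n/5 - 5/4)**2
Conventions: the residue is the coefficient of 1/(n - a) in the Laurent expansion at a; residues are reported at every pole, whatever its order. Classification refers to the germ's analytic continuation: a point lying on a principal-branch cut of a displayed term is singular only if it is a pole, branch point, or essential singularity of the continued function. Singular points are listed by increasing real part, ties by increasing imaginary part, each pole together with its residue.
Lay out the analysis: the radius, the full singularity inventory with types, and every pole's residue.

Radius of convergence at 0: -1/5 + (1/10)*sqrt(129).
At -1/5 - (1/10)*sqrt(129): a pole of order 2; residue -(25325/898614)*sqrt(129).
At -1/5 + (1/10)*sqrt(129): a pole of order 2; residue (25325/898614)*sqrt(129).

Denominator factor (n**2 + 2*n/5 - 5/4)^2: discriminant 129/25, real irrational roots -1/5 + (1/10)*sqrt(129) and -1/5 - (1/10)*sqrt(129); poles of order 2, moduli -1/5 + (1/10)*sqrt(129) and 1/5 + (1/10)*sqrt(129).
The radius of convergence is the smallest modulus among the singular points: -1/5 + (1/10)*sqrt(129).
The factor n**2 + 2*n/5 - 5/4 splits as (n - a)(n - a') with a = -1/5 - (1/10)*sqrt(129), a' = -1/5 + (1/10)*sqrt(129). At the order-2 pole a set g(n) = (n - a)^2*f(n) = [2*n**2 - 28*n/27 + 5/12] / (n - a')^2.
Order-2 pole: residue = g'(a); g'(-1/5 - (1/10)*sqrt(129)) = -(25325/898614)*sqrt(129), so the residue is -(25325/898614)*sqrt(129).
The factor n**2 + 2*n/5 - 5/4 splits as (n - a)(n - a') with a = -1/5 + (1/10)*sqrt(129), a' = -1/5 - (1/10)*sqrt(129). At the order-2 pole a set g(n) = (n - a)^2*f(n) = [2*n**2 - 28*n/27 + 5/12] / (n - a')^2.
Order-2 pole: residue = g'(a); g'(-1/5 + (1/10)*sqrt(129)) = (25325/898614)*sqrt(129), so the residue is (25325/898614)*sqrt(129).
List the singular points by increasing real part (a conjugate pair: the negative imaginary part first).


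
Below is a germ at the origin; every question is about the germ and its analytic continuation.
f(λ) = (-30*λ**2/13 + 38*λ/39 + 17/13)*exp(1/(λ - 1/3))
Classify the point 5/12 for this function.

There is no denominator, hence no pole anywhere.
The essential point of exp(1/(λ - (1/3))) is 1/3, not 5/12.
So the germ continues analytically to 5/12.

The point is a regular point.


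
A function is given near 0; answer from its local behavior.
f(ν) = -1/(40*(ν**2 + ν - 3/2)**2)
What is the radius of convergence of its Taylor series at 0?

The radius of convergence is -1/2 + (1/2)*sqrt(7).

Denominator factor (ν**2 + ν - 3/2)^2: discriminant 7, real irrational roots -1/2 + (1/2)*sqrt(7) and -1/2 - (1/2)*sqrt(7); poles of order 2, moduli -1/2 + (1/2)*sqrt(7) and 1/2 + (1/2)*sqrt(7).
The radius of convergence is the smallest modulus among the singular points: -1/2 + (1/2)*sqrt(7).


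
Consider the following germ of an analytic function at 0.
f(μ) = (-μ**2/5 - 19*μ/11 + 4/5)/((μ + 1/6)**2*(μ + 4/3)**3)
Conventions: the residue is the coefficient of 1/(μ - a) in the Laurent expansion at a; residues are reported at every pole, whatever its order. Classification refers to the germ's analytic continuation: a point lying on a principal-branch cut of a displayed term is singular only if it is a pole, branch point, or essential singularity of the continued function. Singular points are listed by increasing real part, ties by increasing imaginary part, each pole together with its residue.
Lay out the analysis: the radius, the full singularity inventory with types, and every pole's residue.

Denominator factor (μ + 4/3)^3: pole of order 3 at -4/3, modulus 4/3.
Denominator factor (μ + 1/6)^2: pole of order 2 at -1/6, modulus 1/6.
The radius of convergence is the smallest modulus among the singular points: 1/6.
At the order-3 pole -4/3 set g(μ) = (μ - (-4/3))^3*f(μ) = (-μ**2/5 - 19*μ/11 + 4/5)/(μ + 1/6)**2.
Order-3 pole: residue = g''(a)/2; g''(-4/3) = 147816/26411, so the residue is 73908/26411.
At the order-2 pole -1/6 set g(μ) = (μ - (-1/6))^2*f(μ) = (-μ**2/5 - 19*μ/11 + 4/5)/(μ + 4/3)**3.
Order-2 pole: residue = g'(a); g'(-1/6) = -73908/26411, so the residue is -73908/26411.
List the singular points by increasing real part (a conjugate pair: the negative imaginary part first).

Radius of convergence at 0: 1/6.
At -4/3: a pole of order 3; residue 73908/26411.
At -1/6: a pole of order 2; residue -73908/26411.


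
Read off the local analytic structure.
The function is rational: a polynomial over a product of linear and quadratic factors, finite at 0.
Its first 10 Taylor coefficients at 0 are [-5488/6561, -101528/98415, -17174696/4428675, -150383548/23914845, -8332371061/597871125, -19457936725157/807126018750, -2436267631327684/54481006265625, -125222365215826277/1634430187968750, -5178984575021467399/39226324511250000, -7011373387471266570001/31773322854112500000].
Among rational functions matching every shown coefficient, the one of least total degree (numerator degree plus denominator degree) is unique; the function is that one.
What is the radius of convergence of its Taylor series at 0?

No rational of total degree below 8 reproduces all 10 coefficients; solving the [0/8] Pade equations on them gives f(ρ) = 4/((ρ + 3/2)**2*(ρ**2 + 11*ρ/10 - 9/7)**3), whose expansion matches every shown term.
Denominator factor (ρ + 3/2)^2: pole of order 2 at -3/2, modulus 3/2.
Denominator factor (ρ**2 + 11*ρ/10 - 9/7)^3: discriminant 4447/700, real irrational roots -11/20 + (1/140)*sqrt(31129) and -11/20 - (1/140)*sqrt(31129); poles of order 3, moduli -11/20 + (1/140)*sqrt(31129) and 11/20 + (1/140)*sqrt(31129).
The radius of convergence is the smallest modulus among the singular points: -11/20 + (1/140)*sqrt(31129).

The radius of convergence is -11/20 + (1/140)*sqrt(31129).


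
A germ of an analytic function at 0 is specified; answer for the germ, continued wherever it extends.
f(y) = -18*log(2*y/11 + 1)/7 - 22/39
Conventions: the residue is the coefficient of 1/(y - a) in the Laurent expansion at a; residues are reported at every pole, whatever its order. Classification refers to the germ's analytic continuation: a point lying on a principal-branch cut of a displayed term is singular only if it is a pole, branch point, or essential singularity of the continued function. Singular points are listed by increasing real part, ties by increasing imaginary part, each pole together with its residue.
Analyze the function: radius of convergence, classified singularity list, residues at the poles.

Radius of convergence at 0: 11/2.
At -11/2: a logarithmic branch point.

Branch term (-18/7)*log(1 - y/(-11/2)): its argument vanishes at y = -11/2, a logarithmic branch point, modulus 11/2.
The radius of convergence is the smallest modulus among the singular points: 11/2.


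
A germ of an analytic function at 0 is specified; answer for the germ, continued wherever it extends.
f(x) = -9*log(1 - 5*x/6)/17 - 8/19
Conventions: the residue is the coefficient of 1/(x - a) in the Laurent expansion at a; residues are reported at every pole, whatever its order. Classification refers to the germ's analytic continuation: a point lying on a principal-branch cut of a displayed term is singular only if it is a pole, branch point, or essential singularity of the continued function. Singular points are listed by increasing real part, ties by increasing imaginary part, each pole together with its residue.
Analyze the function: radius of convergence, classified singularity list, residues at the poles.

Branch term (-9/17)*log(1 - x/(6/5)): its argument vanishes at x = 6/5, a logarithmic branch point, modulus 6/5.
The radius of convergence is the smallest modulus among the singular points: 6/5.

Radius of convergence at 0: 6/5.
At 6/5: a logarithmic branch point.


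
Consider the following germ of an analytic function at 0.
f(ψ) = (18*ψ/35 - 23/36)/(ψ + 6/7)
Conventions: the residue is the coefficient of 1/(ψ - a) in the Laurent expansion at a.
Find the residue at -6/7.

At the order-1 pole -6/7 set g(ψ) = (ψ - (-6/7))*f(ψ) = 18*ψ/35 - 23/36.
Simple pole: residue = g(a) at a = -6/7, which is -9523/8820.

The residue is -9523/8820.


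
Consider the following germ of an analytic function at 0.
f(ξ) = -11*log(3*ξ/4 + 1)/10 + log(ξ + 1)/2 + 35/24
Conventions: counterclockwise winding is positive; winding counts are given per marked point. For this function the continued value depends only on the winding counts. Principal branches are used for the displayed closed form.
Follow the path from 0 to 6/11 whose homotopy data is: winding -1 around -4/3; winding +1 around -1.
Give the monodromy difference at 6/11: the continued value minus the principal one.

The rational part is single-valued and drops out of the difference; each branch term changes only by its own monodromy.
(-11/10)*log(1 - ξ/(-4/3)): each positive loop around -4/3 adds 2*pi*i to the log, so winding -1 contributes (-11/10)*(-1)*2*pi*i = (11/5)*pi*i.
(1/2)*log(1 - ξ/(-1)): each positive loop around -1 adds 2*pi*i to the log, so winding +1 contributes (1/2)*(1)*2*pi*i = pi*i.
Summing the contributions at ξ = 6/11 gives (16/5)*pi*i.

Continued minus principal equals (16/5)*pi*i.


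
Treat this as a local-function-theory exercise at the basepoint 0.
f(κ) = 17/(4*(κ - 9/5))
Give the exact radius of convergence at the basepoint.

The radius of convergence is 9/5.

Denominator factor (κ - 9/5): pole of order 1 at 9/5, modulus 9/5.
The radius of convergence is the smallest modulus among the singular points: 9/5.


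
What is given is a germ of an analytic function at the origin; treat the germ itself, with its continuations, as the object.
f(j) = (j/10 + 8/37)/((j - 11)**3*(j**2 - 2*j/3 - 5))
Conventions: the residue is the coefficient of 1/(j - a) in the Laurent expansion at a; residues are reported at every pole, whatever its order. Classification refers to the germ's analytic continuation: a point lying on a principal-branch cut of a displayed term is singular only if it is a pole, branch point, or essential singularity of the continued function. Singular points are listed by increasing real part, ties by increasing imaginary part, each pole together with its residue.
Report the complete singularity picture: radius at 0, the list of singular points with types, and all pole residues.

Radius of convergence at 0: -1/3 + (1/3)*sqrt(46).
At 1/3 - (1/3)*sqrt(46): a pole of order 1; residue -1119747/12819011120 + (3901701/294837255760)*sqrt(46).
At 1/3 + (1/3)*sqrt(46): a pole of order 1; residue -1119747/12819011120 - (3901701/294837255760)*sqrt(46).
At 11: a pole of order 3; residue 1119747/6409505560.

Denominator factor (j**2 - 2*j/3 - 5): discriminant 184/9, real irrational roots 1/3 + (1/3)*sqrt(46) and 1/3 - (1/3)*sqrt(46); poles of order 1, moduli 1/3 + (1/3)*sqrt(46) and -1/3 + (1/3)*sqrt(46).
Denominator factor (j - 11)^3: pole of order 3 at 11, modulus 11.
The radius of convergence is the smallest modulus among the singular points: -1/3 + (1/3)*sqrt(46).
The factor j**2 - 2*j/3 - 5 splits as (j - a)(j - a') with a = 1/3 - (1/3)*sqrt(46), a' = 1/3 + (1/3)*sqrt(46). At the order-1 pole a set g(j) = (j - a)*f(j) = [(j/10 + 8/37)/(j - 11)**3] / (j - a').
Simple pole: residue = g(a) at a = 1/3 - (1/3)*sqrt(46), which is -1119747/12819011120 + (3901701/294837255760)*sqrt(46).
The factor j**2 - 2*j/3 - 5 splits as (j - a)(j - a') with a = 1/3 + (1/3)*sqrt(46), a' = 1/3 - (1/3)*sqrt(46). At the order-1 pole a set g(j) = (j - a)*f(j) = [(j/10 + 8/37)/(j - 11)**3] / (j - a').
Simple pole: residue = g(a) at a = 1/3 + (1/3)*sqrt(46), which is -1119747/12819011120 - (3901701/294837255760)*sqrt(46).
At the order-3 pole 11 set g(j) = (j - (11))^3*f(j) = (j/10 + 8/37)/(j**2 - 2*j/3 - 5).
Order-3 pole: residue = g''(a)/2; g''(11) = 1119747/3204752780, so the residue is 1119747/6409505560.
List the singular points by increasing real part (a conjugate pair: the negative imaginary part first).


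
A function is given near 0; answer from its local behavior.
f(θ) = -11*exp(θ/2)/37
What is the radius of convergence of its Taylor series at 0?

The factor exp(θ/2) is entire and contributes no finite singular point.
The polynomial part has no poles.
No finite singular points: the Taylor series at 0 converges everywhere.

The radius of convergence is infinite.


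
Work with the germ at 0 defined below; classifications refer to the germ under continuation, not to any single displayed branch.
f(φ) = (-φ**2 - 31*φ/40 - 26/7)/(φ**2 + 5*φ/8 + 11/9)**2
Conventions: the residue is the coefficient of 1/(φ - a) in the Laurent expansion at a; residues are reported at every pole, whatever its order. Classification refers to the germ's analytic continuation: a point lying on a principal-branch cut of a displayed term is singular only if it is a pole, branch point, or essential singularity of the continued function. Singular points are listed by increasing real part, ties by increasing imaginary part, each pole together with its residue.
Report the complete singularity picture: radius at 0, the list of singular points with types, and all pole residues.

Radius of convergence at 0: (1/3)*sqrt(11).
At (-5/16) - ((1/48)*sqrt(2591))*i: a pole of order 2; residue -((908520/46992967)*sqrt(2591))*i.
At (-5/16) + ((1/48)*sqrt(2591))*i: a pole of order 2; residue ((908520/46992967)*sqrt(2591))*i.

Denominator factor (φ**2 + 5*φ/8 + 11/9)^2: discriminant -2591/576, complex-conjugate roots (-5/16) + ((1/48)*sqrt(2591))*i and (-5/16) - ((1/48)*sqrt(2591))*i; poles of order 2, moduli (1/3)*sqrt(11) and (1/3)*sqrt(11).
The radius of convergence is the smallest modulus among the singular points: (1/3)*sqrt(11).
The factor φ**2 + 5*φ/8 + 11/9 splits as (φ - a)(φ - a') with a = (-5/16) - ((1/48)*sqrt(2591))*i, a' = (-5/16) + ((1/48)*sqrt(2591))*i. At the order-2 pole a set g(φ) = (φ - a)^2*f(φ) = [-φ**2 - 31*φ/40 - 26/7] / (φ - a')^2.
Order-2 pole: residue = g'(a); g'((-5/16) - ((1/48)*sqrt(2591))*i) = -((908520/46992967)*sqrt(2591))*i, so the residue is -((908520/46992967)*sqrt(2591))*i.
The factor φ**2 + 5*φ/8 + 11/9 splits as (φ - a)(φ - a') with a = (-5/16) + ((1/48)*sqrt(2591))*i, a' = (-5/16) - ((1/48)*sqrt(2591))*i. At the order-2 pole a set g(φ) = (φ - a)^2*f(φ) = [-φ**2 - 31*φ/40 - 26/7] / (φ - a')^2.
Order-2 pole: residue = g'(a); g'((-5/16) + ((1/48)*sqrt(2591))*i) = ((908520/46992967)*sqrt(2591))*i, so the residue is ((908520/46992967)*sqrt(2591))*i.
List the singular points by increasing real part (a conjugate pair: the negative imaginary part first).


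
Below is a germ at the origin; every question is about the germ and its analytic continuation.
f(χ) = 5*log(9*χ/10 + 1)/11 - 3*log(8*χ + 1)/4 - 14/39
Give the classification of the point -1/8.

The term (-3/4)*log(1 - χ/(-1/8)) has argument 1 - -1/8/(-1/8) = 0 at -1/8: a logarithmic (infinitely-sheeted) branch point; the remaining terms are analytic or single-valued there.

The point is a logarithmic branch point.


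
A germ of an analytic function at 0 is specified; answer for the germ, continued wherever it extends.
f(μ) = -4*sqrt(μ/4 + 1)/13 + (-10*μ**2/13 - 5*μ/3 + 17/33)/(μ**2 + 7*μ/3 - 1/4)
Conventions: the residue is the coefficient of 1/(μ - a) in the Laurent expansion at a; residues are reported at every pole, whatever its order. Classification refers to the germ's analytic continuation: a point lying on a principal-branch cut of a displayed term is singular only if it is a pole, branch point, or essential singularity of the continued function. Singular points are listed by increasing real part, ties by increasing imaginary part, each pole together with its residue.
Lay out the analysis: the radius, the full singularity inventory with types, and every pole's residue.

Denominator factor (μ**2 + 7*μ/3 - 1/4): discriminant 58/9, real irrational roots -7/6 + (1/6)*sqrt(58) and -7/6 - (1/6)*sqrt(58); poles of order 1, moduli -7/6 + (1/6)*sqrt(58) and 7/6 + (1/6)*sqrt(58).
Branch term (-4/13)*sqrt(1 - μ/(-4)): its argument vanishes at μ = -4, a square-root branch point, modulus 4.
The radius of convergence is the smallest modulus among the singular points: -7/6 + (1/6)*sqrt(58).
The branch term is analytic at -7/6 - (1/6)*sqrt(58) and contributes nothing to the residue; only the rational part matters.
The factor μ**2 + 7*μ/3 - 1/4 splits as (μ - a)(μ - a') with a = -7/6 - (1/6)*sqrt(58), a' = -7/6 + (1/6)*sqrt(58). At the order-1 pole a set g(μ) = (μ - a)*(rational part) = [-10*μ**2/13 - 5*μ/3 + 17/33] / (μ - a').
Simple pole: residue = g(a) at a = -7/6 - (1/6)*sqrt(58), which is 5/78 - (223/24882)*sqrt(58).
The branch term is analytic at -7/6 + (1/6)*sqrt(58) and contributes nothing to the residue; only the rational part matters.
The factor μ**2 + 7*μ/3 - 1/4 splits as (μ - a)(μ - a') with a = -7/6 + (1/6)*sqrt(58), a' = -7/6 - (1/6)*sqrt(58). At the order-1 pole a set g(μ) = (μ - a)*(rational part) = [-10*μ**2/13 - 5*μ/3 + 17/33] / (μ - a').
Simple pole: residue = g(a) at a = -7/6 + (1/6)*sqrt(58), which is 5/78 + (223/24882)*sqrt(58).
List the singular points by increasing real part (a conjugate pair: the negative imaginary part first).

Radius of convergence at 0: -7/6 + (1/6)*sqrt(58).
At -4: an algebraic (square-root) branch point.
At -7/6 - (1/6)*sqrt(58): a pole of order 1; residue 5/78 - (223/24882)*sqrt(58).
At -7/6 + (1/6)*sqrt(58): a pole of order 1; residue 5/78 + (223/24882)*sqrt(58).


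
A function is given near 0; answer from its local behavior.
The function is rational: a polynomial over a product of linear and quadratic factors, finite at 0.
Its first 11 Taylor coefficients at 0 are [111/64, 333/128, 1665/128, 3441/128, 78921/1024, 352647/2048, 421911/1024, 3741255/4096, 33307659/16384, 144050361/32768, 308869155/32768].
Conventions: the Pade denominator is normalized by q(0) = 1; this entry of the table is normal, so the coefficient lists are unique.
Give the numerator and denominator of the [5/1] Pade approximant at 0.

The Pade approximant has numerator coefficients [111/64, -69967/45184, 306471/45184, -191697/45184, 4607129/361472, -8839485/722944]; denominator coefficients [1, -2534/1059].

Taylor coefficients needed (read off): a_0 = 111/64, a_1 = 333/128, a_2 = 1665/128, a_3 = 3441/128, a_4 = 78921/1024, a_5 = 352647/2048, a_6 = 421911/1024.
Write the denominator as Q(α) = 1 + q1*α. Requiring Q*f - P = O(α^7) with deg P <= 5 kills the coefficients of α^6..α^6 in Q*f:
  α^6: a_6 + q1*a_5 = 0, i.e. 421911/1024 + (352647/2048)*q1 = 0.
Solving this linear system: q1 = -2534/1059.
The numerator is Q*f truncated at degree 5: P0 = a_0 = 111/64; P1 = a_1 + q1*a_0 = -69967/45184; P2 = a_2 + q1*a_1 = 306471/45184; P3 = a_3 + q1*a_2 = -191697/45184; P4 = a_4 + q1*a_3 = 4607129/361472; P5 = a_5 + q1*a_4 = -8839485/722944.


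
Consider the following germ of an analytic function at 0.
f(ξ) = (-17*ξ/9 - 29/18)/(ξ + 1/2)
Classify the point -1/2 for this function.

The point is a pole of order 1.

The denominator factor ξ + 1/2 vanishes at -1/2 and appears to the power 1; the numerator there equals -2/3, nonzero, and no other factor vanishes.
Hence a pole whose order is the multiplicity, 1.


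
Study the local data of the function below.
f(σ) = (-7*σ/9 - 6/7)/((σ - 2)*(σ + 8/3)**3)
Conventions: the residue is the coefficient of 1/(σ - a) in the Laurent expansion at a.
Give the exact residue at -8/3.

The residue is 57/2401.

At the order-3 pole -8/3 set g(σ) = (σ - (-8/3))^3*f(σ) = (-7*σ/9 - 6/7)/(σ - 2).
Order-3 pole: residue = g''(a)/2; g''(-8/3) = 114/2401, so the residue is 57/2401.


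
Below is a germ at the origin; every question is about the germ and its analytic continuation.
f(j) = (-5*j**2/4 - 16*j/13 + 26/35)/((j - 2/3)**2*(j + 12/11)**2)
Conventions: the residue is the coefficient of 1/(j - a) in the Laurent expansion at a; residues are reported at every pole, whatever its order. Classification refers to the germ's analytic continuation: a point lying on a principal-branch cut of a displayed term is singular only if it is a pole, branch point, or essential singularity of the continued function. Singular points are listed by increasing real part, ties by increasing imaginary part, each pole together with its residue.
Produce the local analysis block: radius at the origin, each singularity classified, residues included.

Denominator factor (j + 12/11)^2: pole of order 2 at -12/11, modulus 12/11.
Denominator factor (j - 2/3)^2: pole of order 2 at 2/3, modulus 2/3.
The radius of convergence is the smallest modulus among the singular points: 2/3.
At the order-2 pole -12/11 set g(j) = (j - (-12/11))^2*f(j) = (-5*j**2/4 - 16*j/13 + 26/35)/(j - 2/3)**2.
Order-2 pole: residue = g'(a); g'(-12/11) = 7820109/11096995, so the residue is 7820109/11096995.
At the order-2 pole 2/3 set g(j) = (j - (2/3))^2*f(j) = (-5*j**2/4 - 16*j/13 + 26/35)/(j + 12/11)**2.
Order-2 pole: residue = g'(a); g'(2/3) = -7820109/11096995, so the residue is -7820109/11096995.
List the singular points by increasing real part (a conjugate pair: the negative imaginary part first).

Radius of convergence at 0: 2/3.
At -12/11: a pole of order 2; residue 7820109/11096995.
At 2/3: a pole of order 2; residue -7820109/11096995.


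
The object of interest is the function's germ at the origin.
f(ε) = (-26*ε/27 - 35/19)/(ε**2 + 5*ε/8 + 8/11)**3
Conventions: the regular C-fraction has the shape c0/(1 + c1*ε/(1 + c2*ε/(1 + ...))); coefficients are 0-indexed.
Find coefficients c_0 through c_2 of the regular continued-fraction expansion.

Taylor coefficients (expand at 0): a_0 = -46585/9728, a_1 = 165455279/16809984, a_2 = 47070815/9437184.
c0 = a_0 = -46585/9728. Peel one level at a time: if S = 1 + c*ε/S' with S'(0) = 1, then c is the ε-coefficient of S and S' = c*ε/(S - 1).
S_1 = c0/f = 1 + (124309/60480)*ε + (19262598931/3657830400)*ε^2 + ...; c1 = 124309/60480.
S_2 = c1*ε/(S_1 - 1) = 1 + (-19262598931/7518208320)*ε + ...; c2 = -19262598931/7518208320.

The regular C-fraction coefficients are [-46585/9728, 124309/60480, -19262598931/7518208320].


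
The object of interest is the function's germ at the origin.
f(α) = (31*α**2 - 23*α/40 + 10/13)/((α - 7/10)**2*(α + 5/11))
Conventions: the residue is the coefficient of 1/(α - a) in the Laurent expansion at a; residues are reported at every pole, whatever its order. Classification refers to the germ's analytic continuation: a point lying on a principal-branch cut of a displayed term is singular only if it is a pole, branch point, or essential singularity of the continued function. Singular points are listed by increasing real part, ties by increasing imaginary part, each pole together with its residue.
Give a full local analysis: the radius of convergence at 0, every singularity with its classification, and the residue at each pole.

Radius of convergence at 0: 5/11.
At -5/11: a pole of order 1; residue 2339225/419354.
At 7/10: a pole of order 2; residue 10660749/419354.

Denominator factor (α - 7/10)^2: pole of order 2 at 7/10, modulus 7/10.
Denominator factor (α + 5/11): pole of order 1 at -5/11, modulus 5/11.
The radius of convergence is the smallest modulus among the singular points: 5/11.
At the order-1 pole -5/11 set g(α) = (α - (-5/11))*f(α) = (31*α**2 - 23*α/40 + 10/13)/(α - 7/10)**2.
Simple pole: residue = g(a) at a = -5/11, which is 2339225/419354.
At the order-2 pole 7/10 set g(α) = (α - (7/10))^2*f(α) = (31*α**2 - 23*α/40 + 10/13)/(α + 5/11).
Order-2 pole: residue = g'(a); g'(7/10) = 10660749/419354, so the residue is 10660749/419354.
List the singular points by increasing real part (a conjugate pair: the negative imaginary part first).


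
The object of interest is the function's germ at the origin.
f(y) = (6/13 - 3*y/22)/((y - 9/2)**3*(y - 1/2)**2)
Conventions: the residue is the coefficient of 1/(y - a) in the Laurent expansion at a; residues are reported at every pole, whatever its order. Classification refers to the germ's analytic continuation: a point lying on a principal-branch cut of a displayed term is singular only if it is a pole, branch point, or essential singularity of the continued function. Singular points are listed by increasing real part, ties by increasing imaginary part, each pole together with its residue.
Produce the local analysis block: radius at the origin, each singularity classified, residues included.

Radius of convergence at 0: 1/2.
At 1/2: a pole of order 2; residue -33/13312.
At 9/2: a pole of order 3; residue 33/13312.

Denominator factor (y - 9/2)^3: pole of order 3 at 9/2, modulus 9/2.
Denominator factor (y - 1/2)^2: pole of order 2 at 1/2, modulus 1/2.
The radius of convergence is the smallest modulus among the singular points: 1/2.
At the order-2 pole 1/2 set g(y) = (y - (1/2))^2*f(y) = (6/13 - 3*y/22)/(y - 9/2)**3.
Order-2 pole: residue = g'(a); g'(1/2) = -33/13312, so the residue is -33/13312.
At the order-3 pole 9/2 set g(y) = (y - (9/2))^3*f(y) = (6/13 - 3*y/22)/(y - 1/2)**2.
Order-3 pole: residue = g''(a)/2; g''(9/2) = 33/6656, so the residue is 33/13312.
List the singular points by increasing real part (a conjugate pair: the negative imaginary part first).


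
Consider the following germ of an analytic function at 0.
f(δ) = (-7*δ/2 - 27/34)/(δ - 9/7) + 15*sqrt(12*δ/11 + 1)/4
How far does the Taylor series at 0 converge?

The radius of convergence is 11/12.

Denominator factor (δ - 9/7): pole of order 1 at 9/7, modulus 9/7.
Branch term (15/4)*sqrt(1 - δ/(-11/12)): its argument vanishes at δ = -11/12, a square-root branch point, modulus 11/12.
The radius of convergence is the smallest modulus among the singular points: 11/12.


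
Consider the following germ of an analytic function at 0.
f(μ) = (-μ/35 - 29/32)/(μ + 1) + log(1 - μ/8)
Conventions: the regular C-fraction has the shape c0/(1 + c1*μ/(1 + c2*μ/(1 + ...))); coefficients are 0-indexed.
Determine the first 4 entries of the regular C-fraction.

Taylor coefficients (expand at 0): a_0 = -29/32, a_1 = 843/1120, a_2 = -3967/4480, a_3 = 47149/53760.
c0 = a_0 = -29/32. Peel one level at a time: if S = 1 + c*μ/S' with S'(0) = 1, then c is the μ-coefficient of S and S' = c*μ/(S - 1).
S_1 = c0/f = 1 + (843/1015)*μ + (-1183909/4120900)*μ^2 + ...; c1 = 843/1015.
S_2 = c1*μ/(S_1 - 1) = 1 + (1183909/3422580)*μ + (622055/2842596)*μ^2 + ...; c2 = 1183909/3422580.
S_3 = c2*μ/(S_2 - 1) = 1 + (-631385825/998035287)*μ + ...; c3 = -631385825/998035287.

The regular C-fraction coefficients are [-29/32, 843/1015, 1183909/3422580, -631385825/998035287].


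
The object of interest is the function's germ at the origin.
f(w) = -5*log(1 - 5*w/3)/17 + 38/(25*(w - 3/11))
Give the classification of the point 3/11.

The point is a pole of order 1.

The denominator factor w - 3/11 vanishes at 3/11 and appears to the power 1; the numerator there equals 38/25, nonzero, and no other factor vanishes.
The branch terms are analytic at this point.
Hence a pole whose order is the multiplicity, 1.


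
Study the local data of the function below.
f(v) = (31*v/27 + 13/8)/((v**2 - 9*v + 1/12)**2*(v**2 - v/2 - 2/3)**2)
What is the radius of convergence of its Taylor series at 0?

Denominator factor (v**2 - 9*v + 1/12)^2: discriminant 242/3, real irrational roots 9/2 + (11/6)*sqrt(6) and 9/2 - (11/6)*sqrt(6); poles of order 2, moduli 9/2 + (11/6)*sqrt(6) and 9/2 - (11/6)*sqrt(6).
Denominator factor (v**2 - v/2 - 2/3)^2: discriminant 35/12, real irrational roots 1/4 + (1/12)*sqrt(105) and 1/4 - (1/12)*sqrt(105); poles of order 2, moduli 1/4 + (1/12)*sqrt(105) and -1/4 + (1/12)*sqrt(105).
The radius of convergence is the smallest modulus among the singular points: 9/2 - (11/6)*sqrt(6).

The radius of convergence is 9/2 - (11/6)*sqrt(6).


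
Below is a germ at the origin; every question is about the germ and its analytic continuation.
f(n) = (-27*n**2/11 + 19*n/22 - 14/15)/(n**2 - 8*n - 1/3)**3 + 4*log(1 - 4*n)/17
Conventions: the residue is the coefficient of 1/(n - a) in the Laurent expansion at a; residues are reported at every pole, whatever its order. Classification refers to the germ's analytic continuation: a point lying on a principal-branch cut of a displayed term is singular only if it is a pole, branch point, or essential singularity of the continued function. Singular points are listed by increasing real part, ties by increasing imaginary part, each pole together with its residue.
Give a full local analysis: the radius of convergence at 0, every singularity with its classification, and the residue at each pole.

Radius of convergence at 0: -4 + (7/3)*sqrt(3).
At 4 - (7/3)*sqrt(3): a pole of order 3; residue (34731/14790160)*sqrt(3).
At 1/4: a logarithmic branch point.
At 4 + (7/3)*sqrt(3): a pole of order 3; residue -(34731/14790160)*sqrt(3).

Denominator factor (n**2 - 8*n - 1/3)^3: discriminant 196/3, real irrational roots 4 + (7/3)*sqrt(3) and 4 - (7/3)*sqrt(3); poles of order 3, moduli 4 + (7/3)*sqrt(3) and -4 + (7/3)*sqrt(3).
Branch term (4/17)*log(1 - n/(1/4)): its argument vanishes at n = 1/4, a logarithmic branch point, modulus 1/4.
The radius of convergence is the smallest modulus among the singular points: -4 + (7/3)*sqrt(3).
The branch term is analytic at 4 - (7/3)*sqrt(3) and contributes nothing to the residue; only the rational part matters.
The factor n**2 - 8*n - 1/3 splits as (n - a)(n - a') with a = 4 - (7/3)*sqrt(3), a' = 4 + (7/3)*sqrt(3). At the order-3 pole a set g(n) = (n - a)^3*(rational part) = [-27*n**2/11 + 19*n/22 - 14/15] / (n - a')^3.
Order-3 pole: residue = g''(a)/2; g''(4 - (7/3)*sqrt(3)) = (34731/7395080)*sqrt(3), so the residue is (34731/14790160)*sqrt(3).
The branch term is analytic at 4 + (7/3)*sqrt(3) and contributes nothing to the residue; only the rational part matters.
The factor n**2 - 8*n - 1/3 splits as (n - a)(n - a') with a = 4 + (7/3)*sqrt(3), a' = 4 - (7/3)*sqrt(3). At the order-3 pole a set g(n) = (n - a)^3*(rational part) = [-27*n**2/11 + 19*n/22 - 14/15] / (n - a')^3.
Order-3 pole: residue = g''(a)/2; g''(4 + (7/3)*sqrt(3)) = -(34731/7395080)*sqrt(3), so the residue is -(34731/14790160)*sqrt(3).
List the singular points by increasing real part (a conjugate pair: the negative imaginary part first).


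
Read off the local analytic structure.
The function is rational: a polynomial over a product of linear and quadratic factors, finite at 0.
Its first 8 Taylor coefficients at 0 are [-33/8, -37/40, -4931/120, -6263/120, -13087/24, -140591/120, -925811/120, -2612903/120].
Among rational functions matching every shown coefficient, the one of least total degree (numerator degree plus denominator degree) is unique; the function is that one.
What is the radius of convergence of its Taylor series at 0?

The radius of convergence is 1/4.

No rational of total degree below 4 reproduces all 8 coefficients; solving the [2/2] Pade equations on them gives f(d) = (-7*d**2/9 - 4*d/15 + 11/32)/((d - 1/4)*(d + 1/3)), whose expansion matches every shown term.
Denominator factor (d - 1/4): pole of order 1 at 1/4, modulus 1/4.
Denominator factor (d + 1/3): pole of order 1 at -1/3, modulus 1/3.
The radius of convergence is the smallest modulus among the singular points: 1/4.


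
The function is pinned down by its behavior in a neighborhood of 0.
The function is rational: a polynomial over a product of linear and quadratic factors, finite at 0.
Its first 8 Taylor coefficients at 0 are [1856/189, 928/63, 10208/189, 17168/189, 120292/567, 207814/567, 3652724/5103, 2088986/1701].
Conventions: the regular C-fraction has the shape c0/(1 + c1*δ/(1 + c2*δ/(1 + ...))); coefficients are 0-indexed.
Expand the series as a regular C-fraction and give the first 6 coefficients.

The regular C-fraction coefficients are [1856/189, -3/2, -13/6, 131/39, -5587/6812, -1906905/2927588].

Taylor coefficients (read off): a_0 = 1856/189, a_1 = 928/63, a_2 = 10208/189, a_3 = 17168/189, a_4 = 120292/567, a_5 = 207814/567.
c0 = a_0 = 1856/189. Peel one level at a time: if S = 1 + c*δ/S' with S'(0) = 1, then c is the δ-coefficient of S and S' = c*δ/(S - 1).
S_1 = c0/f = 1 + (-3/2)*δ + (-13/4)*δ^2 + ...; c1 = -3/2.
S_2 = c1*δ/(S_1 - 1) = 1 + (-13/6)*δ + (131/18)*δ^2 + ...; c2 = -13/6.
S_3 = c2*δ/(S_2 - 1) = 1 + (131/39)*δ + (5587/2028)*δ^2 + ...; c3 = 131/39.
S_4 = c3*δ/(S_3 - 1) = 1 + (-5587/6812)*δ + (-146685/274576)*δ^2 + ...; c4 = -5587/6812.
S_5 = c4*δ/(S_4 - 1) = 1 + (-1906905/2927588)*δ + ...; c5 = -1906905/2927588.


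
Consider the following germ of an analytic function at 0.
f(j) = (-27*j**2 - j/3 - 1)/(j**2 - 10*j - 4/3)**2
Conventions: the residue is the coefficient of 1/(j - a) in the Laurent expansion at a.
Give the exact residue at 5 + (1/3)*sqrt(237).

The residue is -(25/6241)*sqrt(237).

The factor j**2 - 10*j - 4/3 splits as (j - a)(j - a') with a = 5 + (1/3)*sqrt(237), a' = 5 - (1/3)*sqrt(237). At the order-2 pole a set g(j) = (j - a)^2*f(j) = [-27*j**2 - j/3 - 1] / (j - a')^2.
Order-2 pole: residue = g'(a); g'(5 + (1/3)*sqrt(237)) = -(25/6241)*sqrt(237), so the residue is -(25/6241)*sqrt(237).


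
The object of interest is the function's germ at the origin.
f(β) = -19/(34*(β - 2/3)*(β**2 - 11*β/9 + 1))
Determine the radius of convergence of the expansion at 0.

Denominator factor (β - 2/3): pole of order 1 at 2/3, modulus 2/3.
Denominator factor (β**2 - 11*β/9 + 1): discriminant -203/81, complex-conjugate roots (11/18) + ((1/18)*sqrt(203))*i and (11/18) - ((1/18)*sqrt(203))*i; poles of order 1, moduli 1 and 1.
The radius of convergence is the smallest modulus among the singular points: 2/3.

The radius of convergence is 2/3.


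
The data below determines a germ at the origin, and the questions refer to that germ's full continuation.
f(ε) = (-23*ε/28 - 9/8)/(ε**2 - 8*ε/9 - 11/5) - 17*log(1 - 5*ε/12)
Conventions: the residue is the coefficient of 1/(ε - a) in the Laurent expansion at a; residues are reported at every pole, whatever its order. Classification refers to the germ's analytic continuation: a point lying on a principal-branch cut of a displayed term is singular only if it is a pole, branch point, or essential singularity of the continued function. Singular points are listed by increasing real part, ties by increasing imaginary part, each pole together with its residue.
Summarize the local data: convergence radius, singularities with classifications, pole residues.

Denominator factor (ε**2 - 8*ε/9 - 11/5): discriminant 3884/405, real irrational roots 4/9 + (1/45)*sqrt(4855) and 4/9 - (1/45)*sqrt(4855); poles of order 1, moduli 4/9 + (1/45)*sqrt(4855) and -4/9 + (1/45)*sqrt(4855).
Branch term (-17)*log(1 - ε/(12/5)): its argument vanishes at ε = 12/5, a logarithmic branch point, modulus 12/5.
The radius of convergence is the smallest modulus among the singular points: -4/9 + (1/45)*sqrt(4855).
The branch term is analytic at 4/9 - (1/45)*sqrt(4855) and contributes nothing to the residue; only the rational part matters.
The factor ε**2 - 8*ε/9 - 11/5 splits as (ε - a)(ε - a') with a = 4/9 - (1/45)*sqrt(4855), a' = 4/9 + (1/45)*sqrt(4855). At the order-1 pole a set g(ε) = (ε - a)*(rational part) = [-23*ε/28 - 9/8] / (ε - a').
Simple pole: residue = g(a) at a = 4/9 - (1/45)*sqrt(4855), which is -23/56 + (751/108752)*sqrt(4855).
The branch term is analytic at 4/9 + (1/45)*sqrt(4855) and contributes nothing to the residue; only the rational part matters.
The factor ε**2 - 8*ε/9 - 11/5 splits as (ε - a)(ε - a') with a = 4/9 + (1/45)*sqrt(4855), a' = 4/9 - (1/45)*sqrt(4855). At the order-1 pole a set g(ε) = (ε - a)*(rational part) = [-23*ε/28 - 9/8] / (ε - a').
Simple pole: residue = g(a) at a = 4/9 + (1/45)*sqrt(4855), which is -23/56 - (751/108752)*sqrt(4855).
List the singular points by increasing real part (a conjugate pair: the negative imaginary part first).

Radius of convergence at 0: -4/9 + (1/45)*sqrt(4855).
At 4/9 - (1/45)*sqrt(4855): a pole of order 1; residue -23/56 + (751/108752)*sqrt(4855).
At 4/9 + (1/45)*sqrt(4855): a pole of order 1; residue -23/56 - (751/108752)*sqrt(4855).
At 12/5: a logarithmic branch point.


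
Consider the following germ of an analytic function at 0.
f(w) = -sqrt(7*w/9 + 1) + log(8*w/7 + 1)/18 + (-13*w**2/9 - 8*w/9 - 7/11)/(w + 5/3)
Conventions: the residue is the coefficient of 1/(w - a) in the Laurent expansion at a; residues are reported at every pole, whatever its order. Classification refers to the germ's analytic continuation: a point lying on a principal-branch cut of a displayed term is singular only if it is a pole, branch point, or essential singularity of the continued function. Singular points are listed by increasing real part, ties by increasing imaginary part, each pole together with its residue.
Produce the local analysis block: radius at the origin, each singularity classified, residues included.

Denominator factor (w + 5/3): pole of order 1 at -5/3, modulus 5/3.
Branch term (1/18)*log(1 - w/(-7/8)): its argument vanishes at w = -7/8, a logarithmic branch point, modulus 7/8.
Branch term (-1)*sqrt(1 - w/(-9/7)): its argument vanishes at w = -9/7, a square-root branch point, modulus 9/7.
The radius of convergence is the smallest modulus among the singular points: 7/8.
The branch terms are analytic at -5/3 and contribute nothing to the residue; only the rational part matters.
At the order-1 pole -5/3 set g(w) = (w - (-5/3))*(rational part) = -13*w**2/9 - 8*w/9 - 7/11.
Simple pole: residue = g(a) at a = -5/3, which is -2822/891.
List the singular points by increasing real part (a conjugate pair: the negative imaginary part first).

Radius of convergence at 0: 7/8.
At -5/3: a pole of order 1; residue -2822/891.
At -9/7: an algebraic (square-root) branch point.
At -7/8: a logarithmic branch point.


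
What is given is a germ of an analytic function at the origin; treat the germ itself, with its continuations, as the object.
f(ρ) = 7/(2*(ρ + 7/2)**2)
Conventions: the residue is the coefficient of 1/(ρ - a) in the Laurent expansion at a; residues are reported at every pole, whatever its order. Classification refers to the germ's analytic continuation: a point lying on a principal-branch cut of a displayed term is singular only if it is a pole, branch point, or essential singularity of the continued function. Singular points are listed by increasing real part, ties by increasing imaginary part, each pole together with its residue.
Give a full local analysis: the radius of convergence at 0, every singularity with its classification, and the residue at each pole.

Radius of convergence at 0: 7/2.
At -7/2: a pole of order 2; residue 0.

Denominator factor (ρ + 7/2)^2: pole of order 2 at -7/2, modulus 7/2.
The radius of convergence is the smallest modulus among the singular points: 7/2.
At the order-2 pole -7/2 set g(ρ) = (ρ - (-7/2))^2*f(ρ) = 7/2.
Order-2 pole: residue = g'(a); g'(-7/2) = 0, so the residue is 0.
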